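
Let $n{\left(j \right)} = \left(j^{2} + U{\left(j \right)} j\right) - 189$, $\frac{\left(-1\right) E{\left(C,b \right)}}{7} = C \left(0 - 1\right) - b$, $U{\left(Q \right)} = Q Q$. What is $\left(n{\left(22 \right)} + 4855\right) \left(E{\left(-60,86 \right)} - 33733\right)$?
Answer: $-530038698$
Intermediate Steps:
$U{\left(Q \right)} = Q^{2}$
$E{\left(C,b \right)} = 7 C + 7 b$ ($E{\left(C,b \right)} = - 7 \left(C \left(0 - 1\right) - b\right) = - 7 \left(C \left(-1\right) - b\right) = - 7 \left(- C - b\right) = 7 C + 7 b$)
$n{\left(j \right)} = -189 + j^{2} + j^{3}$ ($n{\left(j \right)} = \left(j^{2} + j^{2} j\right) - 189 = \left(j^{2} + j^{3}\right) - 189 = -189 + j^{2} + j^{3}$)
$\left(n{\left(22 \right)} + 4855\right) \left(E{\left(-60,86 \right)} - 33733\right) = \left(\left(-189 + 22^{2} + 22^{3}\right) + 4855\right) \left(\left(7 \left(-60\right) + 7 \cdot 86\right) - 33733\right) = \left(\left(-189 + 484 + 10648\right) + 4855\right) \left(\left(-420 + 602\right) - 33733\right) = \left(10943 + 4855\right) \left(182 - 33733\right) = 15798 \left(-33551\right) = -530038698$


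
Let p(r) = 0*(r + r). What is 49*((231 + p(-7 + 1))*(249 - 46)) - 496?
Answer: 2297261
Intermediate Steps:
p(r) = 0 (p(r) = 0*(2*r) = 0)
49*((231 + p(-7 + 1))*(249 - 46)) - 496 = 49*((231 + 0)*(249 - 46)) - 496 = 49*(231*203) - 496 = 49*46893 - 496 = 2297757 - 496 = 2297261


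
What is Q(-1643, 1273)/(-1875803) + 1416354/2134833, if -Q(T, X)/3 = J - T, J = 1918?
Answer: 893202501067/1334842048633 ≈ 0.66914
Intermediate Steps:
Q(T, X) = -5754 + 3*T (Q(T, X) = -3*(1918 - T) = -5754 + 3*T)
Q(-1643, 1273)/(-1875803) + 1416354/2134833 = (-5754 + 3*(-1643))/(-1875803) + 1416354/2134833 = (-5754 - 4929)*(-1/1875803) + 1416354*(1/2134833) = -10683*(-1/1875803) + 472118/711611 = 10683/1875803 + 472118/711611 = 893202501067/1334842048633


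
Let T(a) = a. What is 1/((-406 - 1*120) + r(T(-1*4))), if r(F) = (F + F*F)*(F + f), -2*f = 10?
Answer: -1/634 ≈ -0.0015773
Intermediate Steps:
f = -5 (f = -½*10 = -5)
r(F) = (-5 + F)*(F + F²) (r(F) = (F + F*F)*(F - 5) = (F + F²)*(-5 + F) = (-5 + F)*(F + F²))
1/((-406 - 1*120) + r(T(-1*4))) = 1/((-406 - 1*120) + (-1*4)*(-5 + (-1*4)² - (-4)*4)) = 1/((-406 - 120) - 4*(-5 + (-4)² - 4*(-4))) = 1/(-526 - 4*(-5 + 16 + 16)) = 1/(-526 - 4*27) = 1/(-526 - 108) = 1/(-634) = -1/634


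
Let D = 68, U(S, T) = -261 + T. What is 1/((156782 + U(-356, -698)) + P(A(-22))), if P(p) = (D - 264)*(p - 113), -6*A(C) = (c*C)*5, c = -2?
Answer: 3/555473 ≈ 5.4008e-6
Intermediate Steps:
A(C) = 5*C/3 (A(C) = -(-2*C)*5/6 = -(-5)*C/3 = 5*C/3)
P(p) = 22148 - 196*p (P(p) = (68 - 264)*(p - 113) = -196*(-113 + p) = 22148 - 196*p)
1/((156782 + U(-356, -698)) + P(A(-22))) = 1/((156782 + (-261 - 698)) + (22148 - 980*(-22)/3)) = 1/((156782 - 959) + (22148 - 196*(-110/3))) = 1/(155823 + (22148 + 21560/3)) = 1/(155823 + 88004/3) = 1/(555473/3) = 3/555473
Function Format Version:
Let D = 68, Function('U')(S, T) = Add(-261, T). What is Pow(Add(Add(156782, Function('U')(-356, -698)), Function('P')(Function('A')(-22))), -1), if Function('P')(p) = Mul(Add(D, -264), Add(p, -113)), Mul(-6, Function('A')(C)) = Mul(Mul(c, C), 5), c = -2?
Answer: Rational(3, 555473) ≈ 5.4008e-6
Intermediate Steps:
Function('A')(C) = Mul(Rational(5, 3), C) (Function('A')(C) = Mul(Rational(-1, 6), Mul(Mul(-2, C), 5)) = Mul(Rational(-1, 6), Mul(-10, C)) = Mul(Rational(5, 3), C))
Function('P')(p) = Add(22148, Mul(-196, p)) (Function('P')(p) = Mul(Add(68, -264), Add(p, -113)) = Mul(-196, Add(-113, p)) = Add(22148, Mul(-196, p)))
Pow(Add(Add(156782, Function('U')(-356, -698)), Function('P')(Function('A')(-22))), -1) = Pow(Add(Add(156782, Add(-261, -698)), Add(22148, Mul(-196, Mul(Rational(5, 3), -22)))), -1) = Pow(Add(Add(156782, -959), Add(22148, Mul(-196, Rational(-110, 3)))), -1) = Pow(Add(155823, Add(22148, Rational(21560, 3))), -1) = Pow(Add(155823, Rational(88004, 3)), -1) = Pow(Rational(555473, 3), -1) = Rational(3, 555473)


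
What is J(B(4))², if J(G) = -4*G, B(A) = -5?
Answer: 400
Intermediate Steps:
J(B(4))² = (-4*(-5))² = 20² = 400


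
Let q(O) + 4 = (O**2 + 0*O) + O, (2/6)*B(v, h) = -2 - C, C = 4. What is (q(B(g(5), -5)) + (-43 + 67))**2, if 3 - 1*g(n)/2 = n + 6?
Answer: 106276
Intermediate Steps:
g(n) = -6 - 2*n (g(n) = 6 - 2*(n + 6) = 6 - 2*(6 + n) = 6 + (-12 - 2*n) = -6 - 2*n)
B(v, h) = -18 (B(v, h) = 3*(-2 - 1*4) = 3*(-2 - 4) = 3*(-6) = -18)
q(O) = -4 + O + O**2 (q(O) = -4 + ((O**2 + 0*O) + O) = -4 + ((O**2 + 0) + O) = -4 + (O**2 + O) = -4 + (O + O**2) = -4 + O + O**2)
(q(B(g(5), -5)) + (-43 + 67))**2 = ((-4 - 18 + (-18)**2) + (-43 + 67))**2 = ((-4 - 18 + 324) + 24)**2 = (302 + 24)**2 = 326**2 = 106276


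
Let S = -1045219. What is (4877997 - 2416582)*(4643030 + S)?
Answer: 8855705962565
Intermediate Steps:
(4877997 - 2416582)*(4643030 + S) = (4877997 - 2416582)*(4643030 - 1045219) = 2461415*3597811 = 8855705962565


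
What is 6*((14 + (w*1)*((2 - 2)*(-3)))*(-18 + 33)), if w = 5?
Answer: 1260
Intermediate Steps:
6*((14 + (w*1)*((2 - 2)*(-3)))*(-18 + 33)) = 6*((14 + (5*1)*((2 - 2)*(-3)))*(-18 + 33)) = 6*((14 + 5*(0*(-3)))*15) = 6*((14 + 5*0)*15) = 6*((14 + 0)*15) = 6*(14*15) = 6*210 = 1260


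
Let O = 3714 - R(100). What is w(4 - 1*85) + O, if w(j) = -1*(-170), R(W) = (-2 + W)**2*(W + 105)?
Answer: -1964936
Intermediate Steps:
R(W) = (-2 + W)**2*(105 + W)
w(j) = 170
O = -1965106 (O = 3714 - (-2 + 100)**2*(105 + 100) = 3714 - 98**2*205 = 3714 - 9604*205 = 3714 - 1*1968820 = 3714 - 1968820 = -1965106)
w(4 - 1*85) + O = 170 - 1965106 = -1964936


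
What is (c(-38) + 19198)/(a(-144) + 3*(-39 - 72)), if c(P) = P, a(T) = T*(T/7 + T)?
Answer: 134120/163557 ≈ 0.82002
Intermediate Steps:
a(T) = 8*T²/7 (a(T) = T*(T*(⅐) + T) = T*(T/7 + T) = T*(8*T/7) = 8*T²/7)
(c(-38) + 19198)/(a(-144) + 3*(-39 - 72)) = (-38 + 19198)/((8/7)*(-144)² + 3*(-39 - 72)) = 19160/((8/7)*20736 + 3*(-111)) = 19160/(165888/7 - 333) = 19160/(163557/7) = 19160*(7/163557) = 134120/163557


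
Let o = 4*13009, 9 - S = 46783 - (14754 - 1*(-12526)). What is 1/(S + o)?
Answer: 1/32542 ≈ 3.0730e-5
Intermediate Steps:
S = -19494 (S = 9 - (46783 - (14754 - 1*(-12526))) = 9 - (46783 - (14754 + 12526)) = 9 - (46783 - 1*27280) = 9 - (46783 - 27280) = 9 - 1*19503 = 9 - 19503 = -19494)
o = 52036
1/(S + o) = 1/(-19494 + 52036) = 1/32542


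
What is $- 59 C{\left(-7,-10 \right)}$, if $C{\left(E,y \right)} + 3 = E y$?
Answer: $-3953$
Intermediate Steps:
$C{\left(E,y \right)} = -3 + E y$
$- 59 C{\left(-7,-10 \right)} = - 59 \left(-3 - -70\right) = - 59 \left(-3 + 70\right) = \left(-59\right) 67 = -3953$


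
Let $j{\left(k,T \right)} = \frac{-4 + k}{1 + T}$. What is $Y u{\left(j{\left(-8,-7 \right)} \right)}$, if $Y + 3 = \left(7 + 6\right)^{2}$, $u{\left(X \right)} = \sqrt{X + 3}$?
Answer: $166 \sqrt{5} \approx 371.19$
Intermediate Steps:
$j{\left(k,T \right)} = \frac{-4 + k}{1 + T}$
$u{\left(X \right)} = \sqrt{3 + X}$
$Y = 166$ ($Y = -3 + \left(7 + 6\right)^{2} = -3 + 13^{2} = -3 + 169 = 166$)
$Y u{\left(j{\left(-8,-7 \right)} \right)} = 166 \sqrt{3 + \frac{-4 - 8}{1 - 7}} = 166 \sqrt{3 + \frac{1}{-6} \left(-12\right)} = 166 \sqrt{3 - -2} = 166 \sqrt{3 + 2} = 166 \sqrt{5}$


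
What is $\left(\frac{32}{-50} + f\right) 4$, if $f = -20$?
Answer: $- \frac{2064}{25} \approx -82.56$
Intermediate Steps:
$\left(\frac{32}{-50} + f\right) 4 = \left(\frac{32}{-50} - 20\right) 4 = \left(32 \left(- \frac{1}{50}\right) - 20\right) 4 = \left(- \frac{16}{25} - 20\right) 4 = \left(- \frac{516}{25}\right) 4 = - \frac{2064}{25}$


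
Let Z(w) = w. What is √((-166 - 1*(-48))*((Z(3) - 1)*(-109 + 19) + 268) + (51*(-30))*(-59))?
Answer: √79886 ≈ 282.64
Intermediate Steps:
√((-166 - 1*(-48))*((Z(3) - 1)*(-109 + 19) + 268) + (51*(-30))*(-59)) = √((-166 - 1*(-48))*((3 - 1)*(-109 + 19) + 268) + (51*(-30))*(-59)) = √((-166 + 48)*(2*(-90) + 268) - 1530*(-59)) = √(-118*(-180 + 268) + 90270) = √(-118*88 + 90270) = √(-10384 + 90270) = √79886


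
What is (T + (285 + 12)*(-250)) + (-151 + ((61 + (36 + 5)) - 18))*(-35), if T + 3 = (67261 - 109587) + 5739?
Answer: -108495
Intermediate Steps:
T = -36590 (T = -3 + ((67261 - 109587) + 5739) = -3 + (-42326 + 5739) = -3 - 36587 = -36590)
(T + (285 + 12)*(-250)) + (-151 + ((61 + (36 + 5)) - 18))*(-35) = (-36590 + (285 + 12)*(-250)) + (-151 + ((61 + (36 + 5)) - 18))*(-35) = (-36590 + 297*(-250)) + (-151 + ((61 + 41) - 18))*(-35) = (-36590 - 74250) + (-151 + (102 - 18))*(-35) = -110840 + (-151 + 84)*(-35) = -110840 - 67*(-35) = -110840 + 2345 = -108495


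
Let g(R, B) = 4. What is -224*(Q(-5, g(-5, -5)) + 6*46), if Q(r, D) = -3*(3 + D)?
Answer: -57120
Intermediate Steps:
Q(r, D) = -9 - 3*D
-224*(Q(-5, g(-5, -5)) + 6*46) = -224*((-9 - 3*4) + 6*46) = -224*((-9 - 12) + 276) = -224*(-21 + 276) = -224*255 = -57120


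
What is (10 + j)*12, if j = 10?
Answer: 240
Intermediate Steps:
(10 + j)*12 = (10 + 10)*12 = 20*12 = 240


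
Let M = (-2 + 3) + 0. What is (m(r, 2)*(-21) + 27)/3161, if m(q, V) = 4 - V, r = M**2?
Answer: -15/3161 ≈ -0.0047453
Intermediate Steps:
M = 1 (M = 1 + 0 = 1)
r = 1 (r = 1**2 = 1)
(m(r, 2)*(-21) + 27)/3161 = ((4 - 1*2)*(-21) + 27)/3161 = ((4 - 2)*(-21) + 27)*(1/3161) = (2*(-21) + 27)*(1/3161) = (-42 + 27)*(1/3161) = -15*1/3161 = -15/3161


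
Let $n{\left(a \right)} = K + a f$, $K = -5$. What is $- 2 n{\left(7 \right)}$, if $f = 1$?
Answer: $-4$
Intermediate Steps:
$n{\left(a \right)} = -5 + a$ ($n{\left(a \right)} = -5 + a 1 = -5 + a$)
$- 2 n{\left(7 \right)} = - 2 \left(-5 + 7\right) = \left(-2\right) 2 = -4$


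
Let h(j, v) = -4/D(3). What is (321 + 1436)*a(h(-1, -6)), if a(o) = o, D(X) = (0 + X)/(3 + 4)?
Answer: -49196/3 ≈ -16399.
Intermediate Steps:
D(X) = X/7
h(j, v) = -28/3 (h(j, v) = -4/((1/7)*3) = -4/3/7 = -4*7/3 = -28/3)
(321 + 1436)*a(h(-1, -6)) = (321 + 1436)*(-28/3) = 1757*(-28/3) = -49196/3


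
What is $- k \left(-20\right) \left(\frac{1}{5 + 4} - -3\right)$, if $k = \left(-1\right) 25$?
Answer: $- \frac{14000}{9} \approx -1555.6$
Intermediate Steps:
$k = -25$
$- k \left(-20\right) \left(\frac{1}{5 + 4} - -3\right) = \left(-1\right) \left(-25\right) \left(-20\right) \left(\frac{1}{5 + 4} - -3\right) = 25 \left(-20\right) \left(\frac{1}{9} + 3\right) = - 500 \left(\frac{1}{9} + 3\right) = \left(-500\right) \frac{28}{9} = - \frac{14000}{9}$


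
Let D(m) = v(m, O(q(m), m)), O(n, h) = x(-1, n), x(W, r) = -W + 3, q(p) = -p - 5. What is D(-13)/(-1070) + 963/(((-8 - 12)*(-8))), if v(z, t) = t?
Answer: 102977/17120 ≈ 6.0150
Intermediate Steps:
q(p) = -5 - p
x(W, r) = 3 - W
O(n, h) = 4 (O(n, h) = 3 - 1*(-1) = 3 + 1 = 4)
D(m) = 4
D(-13)/(-1070) + 963/(((-8 - 12)*(-8))) = 4/(-1070) + 963/(((-8 - 12)*(-8))) = 4*(-1/1070) + 963/((-20*(-8))) = -2/535 + 963/160 = 102977/17120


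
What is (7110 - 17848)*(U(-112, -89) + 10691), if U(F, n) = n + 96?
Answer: -114875124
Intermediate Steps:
U(F, n) = 96 + n
(7110 - 17848)*(U(-112, -89) + 10691) = (7110 - 17848)*((96 - 89) + 10691) = -10738*(7 + 10691) = -10738*10698 = -114875124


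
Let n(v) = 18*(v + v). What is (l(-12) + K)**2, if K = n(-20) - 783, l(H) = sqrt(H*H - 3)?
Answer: (1503 - sqrt(141))**2 ≈ 2.2235e+6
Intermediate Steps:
n(v) = 36*v (n(v) = 18*(2*v) = 36*v)
l(H) = sqrt(-3 + H**2) (l(H) = sqrt(H**2 - 3) = sqrt(-3 + H**2))
K = -1503 (K = 36*(-20) - 783 = -720 - 783 = -1503)
(l(-12) + K)**2 = (sqrt(-3 + (-12)**2) - 1503)**2 = (sqrt(-3 + 144) - 1503)**2 = (sqrt(141) - 1503)**2 = (-1503 + sqrt(141))**2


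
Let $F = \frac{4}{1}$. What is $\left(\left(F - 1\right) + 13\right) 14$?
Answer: $224$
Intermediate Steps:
$F = 4$ ($F = 4 \cdot 1 = 4$)
$\left(\left(F - 1\right) + 13\right) 14 = \left(\left(4 - 1\right) + 13\right) 14 = \left(3 + 13\right) 14 = 16 \cdot 14 = 224$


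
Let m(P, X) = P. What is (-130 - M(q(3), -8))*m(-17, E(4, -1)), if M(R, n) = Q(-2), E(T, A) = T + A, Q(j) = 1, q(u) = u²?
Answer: 2227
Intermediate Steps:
E(T, A) = A + T
M(R, n) = 1
(-130 - M(q(3), -8))*m(-17, E(4, -1)) = (-130 - 1*1)*(-17) = (-130 - 1)*(-17) = -131*(-17) = 2227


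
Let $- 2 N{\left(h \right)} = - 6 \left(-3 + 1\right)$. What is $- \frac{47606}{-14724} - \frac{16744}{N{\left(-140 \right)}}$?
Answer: $\frac{20568691}{7362} \approx 2793.9$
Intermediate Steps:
$N{\left(h \right)} = -6$ ($N{\left(h \right)} = - \frac{\left(-6\right) \left(-3 + 1\right)}{2} = - \frac{\left(-6\right) \left(-2\right)}{2} = \left(- \frac{1}{2}\right) 12 = -6$)
$- \frac{47606}{-14724} - \frac{16744}{N{\left(-140 \right)}} = - \frac{47606}{-14724} - \frac{16744}{-6} = \left(-47606\right) \left(- \frac{1}{14724}\right) - - \frac{8372}{3} = \frac{23803}{7362} + \frac{8372}{3} = \frac{20568691}{7362}$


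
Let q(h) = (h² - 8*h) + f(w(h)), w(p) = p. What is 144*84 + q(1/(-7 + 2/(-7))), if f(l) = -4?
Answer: 31454197/2601 ≈ 12093.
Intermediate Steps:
q(h) = -4 + h² - 8*h (q(h) = (h² - 8*h) - 4 = -4 + h² - 8*h)
144*84 + q(1/(-7 + 2/(-7))) = 144*84 + (-4 + (1/(-7 + 2/(-7)))² - 8/(-7 + 2/(-7))) = 12096 + (-4 + (1/(-7 + 2*(-⅐)))² - 8/(-7 + 2*(-⅐))) = 12096 + (-4 + (1/(-7 - 2/7))² - 8/(-7 - 2/7)) = 12096 + (-4 + (1/(-51/7))² - 8/(-51/7)) = 12096 + (-4 + (-7/51)² - 8*(-7/51)) = 12096 + (-4 + 49/2601 + 56/51) = 12096 - 7499/2601 = 31454197/2601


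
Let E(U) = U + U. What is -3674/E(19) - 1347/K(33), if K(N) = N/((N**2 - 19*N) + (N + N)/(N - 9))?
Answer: -1449087/76 ≈ -19067.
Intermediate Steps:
E(U) = 2*U
K(N) = N/(N**2 - 19*N + 2*N/(-9 + N)) (K(N) = N/((N**2 - 19*N) + (2*N)/(-9 + N)) = N/((N**2 - 19*N) + 2*N/(-9 + N)) = N/(N**2 - 19*N + 2*N/(-9 + N)))
-3674/E(19) - 1347/K(33) = -3674/(2*19) - 1347*(173 + 33**2 - 28*33)/(-9 + 33) = -3674/38 - 1347/(24/(173 + 1089 - 924)) = -3674*1/38 - 1347/(24/338) = -1837/19 - 1347/((1/338)*24) = -1837/19 - 1347/12/169 = -1837/19 - 1347*169/12 = -1837/19 - 75881/4 = -1449087/76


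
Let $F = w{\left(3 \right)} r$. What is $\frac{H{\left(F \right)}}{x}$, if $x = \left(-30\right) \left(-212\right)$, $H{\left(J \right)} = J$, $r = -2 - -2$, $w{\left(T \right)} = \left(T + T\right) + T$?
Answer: $0$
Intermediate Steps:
$w{\left(T \right)} = 3 T$ ($w{\left(T \right)} = 2 T + T = 3 T$)
$r = 0$ ($r = -2 + 2 = 0$)
$F = 0$ ($F = 3 \cdot 3 \cdot 0 = 9 \cdot 0 = 0$)
$x = 6360$
$\frac{H{\left(F \right)}}{x} = \frac{0}{6360} = 0 \cdot \frac{1}{6360} = 0$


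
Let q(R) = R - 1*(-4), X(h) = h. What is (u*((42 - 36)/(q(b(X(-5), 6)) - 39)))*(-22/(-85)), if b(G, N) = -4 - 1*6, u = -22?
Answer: 968/1275 ≈ 0.75922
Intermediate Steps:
b(G, N) = -10 (b(G, N) = -4 - 6 = -10)
q(R) = 4 + R (q(R) = R + 4 = 4 + R)
(u*((42 - 36)/(q(b(X(-5), 6)) - 39)))*(-22/(-85)) = (-22*(42 - 36)/((4 - 10) - 39))*(-22/(-85)) = (-132/(-6 - 39))*(-22*(-1/85)) = -132/(-45)*(22/85) = -132*(-1)/45*(22/85) = -22*(-2/15)*(22/85) = (44/15)*(22/85) = 968/1275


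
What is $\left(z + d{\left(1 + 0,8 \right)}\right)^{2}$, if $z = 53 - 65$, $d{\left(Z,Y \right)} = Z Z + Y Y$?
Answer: $2809$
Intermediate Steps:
$d{\left(Z,Y \right)} = Y^{2} + Z^{2}$ ($d{\left(Z,Y \right)} = Z^{2} + Y^{2} = Y^{2} + Z^{2}$)
$z = -12$
$\left(z + d{\left(1 + 0,8 \right)}\right)^{2} = \left(-12 + \left(8^{2} + \left(1 + 0\right)^{2}\right)\right)^{2} = \left(-12 + \left(64 + 1^{2}\right)\right)^{2} = \left(-12 + \left(64 + 1\right)\right)^{2} = \left(-12 + 65\right)^{2} = 53^{2} = 2809$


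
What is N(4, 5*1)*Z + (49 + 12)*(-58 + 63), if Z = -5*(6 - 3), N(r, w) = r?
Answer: 245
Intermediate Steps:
Z = -15 (Z = -5*3 = -15)
N(4, 5*1)*Z + (49 + 12)*(-58 + 63) = 4*(-15) + (49 + 12)*(-58 + 63) = -60 + 61*5 = -60 + 305 = 245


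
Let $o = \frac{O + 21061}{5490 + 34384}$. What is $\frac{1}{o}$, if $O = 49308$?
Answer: $\frac{39874}{70369} \approx 0.56664$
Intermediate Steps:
$o = \frac{70369}{39874}$ ($o = \frac{49308 + 21061}{5490 + 34384} = \frac{70369}{39874} \approx 1.7648$)
$\frac{1}{o} = \frac{1}{\frac{70369}{39874}} = \frac{39874}{70369}$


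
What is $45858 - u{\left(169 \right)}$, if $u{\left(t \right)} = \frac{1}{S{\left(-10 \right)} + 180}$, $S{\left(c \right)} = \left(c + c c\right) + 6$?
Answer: $\frac{12656807}{276} \approx 45858.0$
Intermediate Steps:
$S{\left(c \right)} = 6 + c + c^{2}$ ($S{\left(c \right)} = \left(c + c^{2}\right) + 6 = 6 + c + c^{2}$)
$u{\left(t \right)} = \frac{1}{276}$ ($u{\left(t \right)} = \frac{1}{\left(6 - 10 + \left(-10\right)^{2}\right) + 180} = \frac{1}{\left(6 - 10 + 100\right) + 180} = \frac{1}{96 + 180} = \frac{1}{276}$)
$45858 - u{\left(169 \right)} = 45858 - \frac{1}{276} = \frac{12656807}{276}$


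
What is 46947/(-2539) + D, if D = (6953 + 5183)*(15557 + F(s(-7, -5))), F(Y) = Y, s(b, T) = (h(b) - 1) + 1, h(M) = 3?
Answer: 479454963293/2539 ≈ 1.8884e+8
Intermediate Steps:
s(b, T) = 3 (s(b, T) = (3 - 1) + 1 = 2 + 1 = 3)
D = 188836160 (D = (6953 + 5183)*(15557 + 3) = 12136*15560 = 188836160)
46947/(-2539) + D = 46947/(-2539) + 188836160 = 46947*(-1/2539) + 188836160 = -46947/2539 + 188836160 = 479454963293/2539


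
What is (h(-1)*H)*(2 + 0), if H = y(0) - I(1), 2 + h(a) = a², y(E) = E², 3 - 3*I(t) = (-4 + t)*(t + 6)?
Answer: 16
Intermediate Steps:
I(t) = 1 - (-4 + t)*(6 + t)/3 (I(t) = 1 - (-4 + t)*(t + 6)/3 = 1 - (-4 + t)*(6 + t)/3)
h(a) = -2 + a²
H = -8 (H = 0² - (9 - ⅔*1 - ⅓*1²) = 0 - (9 - ⅔ - ⅓*1) = 0 - (9 - ⅔ - ⅓) = 0 - 1*8 = 0 - 8 = -8)
(h(-1)*H)*(2 + 0) = ((-2 + (-1)²)*(-8))*(2 + 0) = ((-2 + 1)*(-8))*2 = -1*(-8)*2 = 8*2 = 16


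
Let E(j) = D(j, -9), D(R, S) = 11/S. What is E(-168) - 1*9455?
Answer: -85106/9 ≈ -9456.2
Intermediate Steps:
E(j) = -11/9 (E(j) = 11/(-9) = 11*(-⅑) = -11/9)
E(-168) - 1*9455 = -11/9 - 1*9455 = -11/9 - 9455 = -85106/9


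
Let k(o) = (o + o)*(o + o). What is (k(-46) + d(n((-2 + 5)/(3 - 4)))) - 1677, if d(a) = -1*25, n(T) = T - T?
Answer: 6762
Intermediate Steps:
k(o) = 4*o**2 (k(o) = (2*o)*(2*o) = 4*o**2)
n(T) = 0
d(a) = -25
(k(-46) + d(n((-2 + 5)/(3 - 4)))) - 1677 = (4*(-46)**2 - 25) - 1677 = (4*2116 - 25) - 1677 = (8464 - 25) - 1677 = 8439 - 1677 = 6762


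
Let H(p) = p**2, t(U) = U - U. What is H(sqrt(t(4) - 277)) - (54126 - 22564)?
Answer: -31839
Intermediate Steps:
t(U) = 0
H(sqrt(t(4) - 277)) - (54126 - 22564) = (sqrt(0 - 277))**2 - (54126 - 22564) = (sqrt(-277))**2 - 1*31562 = (I*sqrt(277))**2 - 31562 = -277 - 31562 = -31839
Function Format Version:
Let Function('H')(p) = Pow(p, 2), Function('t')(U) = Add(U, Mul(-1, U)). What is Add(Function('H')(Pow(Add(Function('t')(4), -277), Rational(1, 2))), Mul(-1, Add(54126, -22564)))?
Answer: -31839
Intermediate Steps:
Function('t')(U) = 0
Add(Function('H')(Pow(Add(Function('t')(4), -277), Rational(1, 2))), Mul(-1, Add(54126, -22564))) = Add(Pow(Pow(Add(0, -277), Rational(1, 2)), 2), Mul(-1, Add(54126, -22564))) = Add(Pow(Pow(-277, Rational(1, 2)), 2), Mul(-1, 31562)) = Add(Pow(Mul(I, Pow(277, Rational(1, 2))), 2), -31562) = Add(-277, -31562) = -31839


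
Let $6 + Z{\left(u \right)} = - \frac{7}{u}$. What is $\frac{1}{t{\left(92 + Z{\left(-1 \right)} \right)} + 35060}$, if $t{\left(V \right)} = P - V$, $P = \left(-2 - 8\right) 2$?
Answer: $\frac{1}{34947} \approx 2.8615 \cdot 10^{-5}$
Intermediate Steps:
$Z{\left(u \right)} = -6 - \frac{7}{u}$
$P = -20$ ($P = \left(-10\right) 2 = -20$)
$t{\left(V \right)} = -20 - V$
$\frac{1}{t{\left(92 + Z{\left(-1 \right)} \right)} + 35060} = \frac{1}{\left(-20 - \left(92 - \left(6 + \frac{7}{-1}\right)\right)\right) + 35060} = \frac{1}{\left(-20 - \left(92 - -1\right)\right) + 35060} = \frac{1}{\left(-20 - \left(92 + \left(-6 + 7\right)\right)\right) + 35060} = \frac{1}{\left(-20 - \left(92 + 1\right)\right) + 35060} = \frac{1}{\left(-20 - 93\right) + 35060} = \frac{1}{-113 + 35060} = \frac{1}{34947}$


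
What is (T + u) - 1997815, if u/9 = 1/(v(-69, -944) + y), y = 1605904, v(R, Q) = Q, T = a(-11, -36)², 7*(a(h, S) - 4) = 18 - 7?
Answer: -22444543401857/11234720 ≈ -1.9978e+6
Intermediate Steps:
a(h, S) = 39/7 (a(h, S) = 4 + (18 - 7)/7 = 4 + (⅐)*11 = 4 + 11/7 = 39/7)
T = 1521/49 (T = (39/7)² = 1521/49 ≈ 31.041)
u = 9/1604960 (u = 9/(-944 + 1605904) = 9/1604960 ≈ 5.6076e-6)
(T + u) - 1997815 = (1521/49 + 9/1604960) - 1997815 = 348734943/11234720 - 1997815 = -22444543401857/11234720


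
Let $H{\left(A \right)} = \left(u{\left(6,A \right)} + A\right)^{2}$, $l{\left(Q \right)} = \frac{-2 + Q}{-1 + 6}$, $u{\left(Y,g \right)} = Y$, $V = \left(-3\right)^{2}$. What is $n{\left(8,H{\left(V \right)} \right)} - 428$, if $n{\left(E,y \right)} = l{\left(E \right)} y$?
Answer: $-158$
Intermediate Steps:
$V = 9$
$l{\left(Q \right)} = - \frac{2}{5} + \frac{Q}{5}$ ($l{\left(Q \right)} = \frac{-2 + Q}{5} = \left(-2 + Q\right) \frac{1}{5} = - \frac{2}{5} + \frac{Q}{5}$)
$H{\left(A \right)} = \left(6 + A\right)^{2}$
$n{\left(E,y \right)} = y \left(- \frac{2}{5} + \frac{E}{5}\right)$ ($n{\left(E,y \right)} = \left(- \frac{2}{5} + \frac{E}{5}\right) y = y \left(- \frac{2}{5} + \frac{E}{5}\right)$)
$n{\left(8,H{\left(V \right)} \right)} - 428 = \frac{\left(6 + 9\right)^{2} \left(-2 + 8\right)}{5} - 428 = \frac{1}{5} \cdot 15^{2} \cdot 6 - 428 = \frac{1}{5} \cdot 225 \cdot 6 - 428 = 270 - 428 = -158$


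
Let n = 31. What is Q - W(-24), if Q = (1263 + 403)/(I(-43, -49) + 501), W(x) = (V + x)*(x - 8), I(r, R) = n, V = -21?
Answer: -54601/38 ≈ -1436.9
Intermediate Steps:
I(r, R) = 31
W(x) = (-21 + x)*(-8 + x) (W(x) = (-21 + x)*(x - 8) = (-21 + x)*(-8 + x))
Q = 119/38 (Q = (1263 + 403)/(31 + 501) = 1666/532 = 1666*(1/532) = 119/38 ≈ 3.1316)
Q - W(-24) = 119/38 - (168 + (-24)² - 29*(-24)) = 119/38 - (168 + 576 + 696) = 119/38 - 1*1440 = 119/38 - 1440 = -54601/38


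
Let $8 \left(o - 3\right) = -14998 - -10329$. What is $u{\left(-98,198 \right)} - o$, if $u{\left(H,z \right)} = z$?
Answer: $\frac{6229}{8} \approx 778.63$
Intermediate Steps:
$o = - \frac{4645}{8}$ ($o = 3 + \frac{-14998 - -10329}{8} = 3 + \frac{-14998 + 10329}{8} = 3 + \frac{1}{8} \left(-4669\right) = 3 - \frac{4669}{8} = - \frac{4645}{8} \approx -580.63$)
$u{\left(-98,198 \right)} - o = 198 - - \frac{4645}{8} = 198 + \frac{4645}{8} = \frac{6229}{8}$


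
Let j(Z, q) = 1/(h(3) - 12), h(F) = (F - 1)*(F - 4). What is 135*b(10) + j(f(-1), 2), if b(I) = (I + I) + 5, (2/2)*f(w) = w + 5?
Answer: 47249/14 ≈ 3374.9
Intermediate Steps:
f(w) = 5 + w (f(w) = w + 5 = 5 + w)
h(F) = (-1 + F)*(-4 + F)
j(Z, q) = -1/14 (j(Z, q) = 1/((4 + 3² - 5*3) - 12) = 1/((4 + 9 - 15) - 12) = 1/(-2 - 12) = 1/(-14) = -1/14)
b(I) = 5 + 2*I (b(I) = 2*I + 5 = 5 + 2*I)
135*b(10) + j(f(-1), 2) = 135*(5 + 2*10) - 1/14 = 135*(5 + 20) - 1/14 = 135*25 - 1/14 = 3375 - 1/14 = 47249/14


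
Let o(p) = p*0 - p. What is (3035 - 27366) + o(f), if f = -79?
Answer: -24252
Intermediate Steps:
o(p) = -p (o(p) = 0 - p = -p)
(3035 - 27366) + o(f) = (3035 - 27366) - 1*(-79) = -24331 + 79 = -24252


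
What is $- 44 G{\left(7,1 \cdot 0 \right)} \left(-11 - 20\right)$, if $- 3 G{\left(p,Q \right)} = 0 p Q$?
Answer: $0$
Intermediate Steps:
$G{\left(p,Q \right)} = 0$ ($G{\left(p,Q \right)} = - \frac{0 p Q}{3} = - \frac{0 Q}{3} = \left(- \frac{1}{3}\right) 0 = 0$)
$- 44 G{\left(7,1 \cdot 0 \right)} \left(-11 - 20\right) = \left(-44\right) 0 \left(-11 - 20\right) = 0 \left(-11 - 20\right) = 0 \left(-31\right) = 0$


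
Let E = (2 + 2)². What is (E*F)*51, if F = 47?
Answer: 38352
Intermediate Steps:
E = 16 (E = 4² = 16)
(E*F)*51 = (16*47)*51 = 752*51 = 38352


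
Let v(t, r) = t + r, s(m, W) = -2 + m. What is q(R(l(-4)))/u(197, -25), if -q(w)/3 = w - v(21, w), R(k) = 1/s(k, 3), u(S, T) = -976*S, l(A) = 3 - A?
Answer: -63/192272 ≈ -0.00032766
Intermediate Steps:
v(t, r) = r + t
R(k) = 1/(-2 + k)
q(w) = 63 (q(w) = -3*(w - (w + 21)) = -3*(w - (21 + w)) = -3*(w + (-21 - w)) = -3*(-21) = 63)
q(R(l(-4)))/u(197, -25) = 63/((-976*197)) = 63/(-192272) = 63*(-1/192272) = -63/192272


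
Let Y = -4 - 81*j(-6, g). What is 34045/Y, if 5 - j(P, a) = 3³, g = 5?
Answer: 34045/1778 ≈ 19.148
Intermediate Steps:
j(P, a) = -22 (j(P, a) = 5 - 1*3³ = 5 - 1*27 = 5 - 27 = -22)
Y = 1778 (Y = -4 - 81*(-22) = -4 + 1782 = 1778)
34045/Y = 34045/1778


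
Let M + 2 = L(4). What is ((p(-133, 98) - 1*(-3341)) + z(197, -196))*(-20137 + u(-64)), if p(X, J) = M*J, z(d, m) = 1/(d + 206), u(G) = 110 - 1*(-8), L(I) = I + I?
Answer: -31697844372/403 ≈ -7.8655e+7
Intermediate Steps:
L(I) = 2*I
u(G) = 118 (u(G) = 110 + 8 = 118)
z(d, m) = 1/(206 + d)
M = 6 (M = -2 + 2*4 = -2 + 8 = 6)
p(X, J) = 6*J
((p(-133, 98) - 1*(-3341)) + z(197, -196))*(-20137 + u(-64)) = ((6*98 - 1*(-3341)) + 1/(206 + 197))*(-20137 + 118) = ((588 + 3341) + 1/403)*(-20019) = (3929 + 1/403)*(-20019) = (1583388/403)*(-20019) = -31697844372/403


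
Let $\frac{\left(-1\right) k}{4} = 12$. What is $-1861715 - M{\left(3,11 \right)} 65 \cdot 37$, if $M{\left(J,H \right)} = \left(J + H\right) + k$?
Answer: $-1779945$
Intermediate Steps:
$k = -48$ ($k = \left(-4\right) 12 = -48$)
$M{\left(J,H \right)} = -48 + H + J$ ($M{\left(J,H \right)} = \left(J + H\right) - 48 = \left(H + J\right) - 48 = -48 + H + J$)
$-1861715 - M{\left(3,11 \right)} 65 \cdot 37 = -1861715 - \left(-48 + 11 + 3\right) 65 \cdot 37 = -1861715 - \left(-34\right) 65 \cdot 37 = -1861715 - \left(-2210\right) 37 = -1861715 - -81770 = -1861715 + 81770 = -1779945$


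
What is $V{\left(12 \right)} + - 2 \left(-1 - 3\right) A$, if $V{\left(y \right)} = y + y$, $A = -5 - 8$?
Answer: $-80$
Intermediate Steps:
$A = -13$ ($A = -5 - 8 = -13$)
$V{\left(y \right)} = 2 y$
$V{\left(12 \right)} + - 2 \left(-1 - 3\right) A = 2 \cdot 12 + - 2 \left(-1 - 3\right) \left(-13\right) = 24 + \left(-2\right) \left(-4\right) \left(-13\right) = 24 + 8 \left(-13\right) = 24 - 104 = -80$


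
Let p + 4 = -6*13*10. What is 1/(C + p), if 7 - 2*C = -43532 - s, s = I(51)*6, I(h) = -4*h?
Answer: 2/40747 ≈ 4.9083e-5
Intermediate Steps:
s = -1224 (s = -4*51*6 = -204*6 = -1224)
C = 42315/2 (C = 7/2 - (-43532 - 1*(-1224))/2 = 7/2 - (-43532 + 1224)/2 = 7/2 - ½*(-42308) = 7/2 + 21154 = 42315/2 ≈ 21158.)
p = -784 (p = -4 - 6*13*10 = -4 - 78*10 = -4 - 780 = -784)
1/(C + p) = 1/(42315/2 - 784) = 1/(40747/2) = 2/40747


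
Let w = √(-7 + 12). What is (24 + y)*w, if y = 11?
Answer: 35*√5 ≈ 78.262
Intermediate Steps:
w = √5 ≈ 2.2361
(24 + y)*w = (24 + 11)*√5 = 35*√5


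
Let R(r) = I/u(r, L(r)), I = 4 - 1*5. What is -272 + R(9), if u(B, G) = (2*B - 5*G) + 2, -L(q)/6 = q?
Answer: -78881/290 ≈ -272.00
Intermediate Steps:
L(q) = -6*q
I = -1 (I = 4 - 5 = -1)
u(B, G) = 2 - 5*G + 2*B (u(B, G) = (-5*G + 2*B) + 2 = 2 - 5*G + 2*B)
R(r) = -1/(2 + 32*r) (R(r) = -1/(2 - (-30)*r + 2*r) = -1/(2 + 30*r + 2*r) = -1/(2 + 32*r))
-272 + R(9) = -272 - 1/(2 + 32*9) = -272 - 1/(2 + 288) = -272 - 1/290 = -78881/290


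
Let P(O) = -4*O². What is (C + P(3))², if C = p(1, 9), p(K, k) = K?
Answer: 1225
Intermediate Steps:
C = 1
(C + P(3))² = (1 - 4*3²)² = (1 - 4*9)² = (1 - 36)² = (-35)² = 1225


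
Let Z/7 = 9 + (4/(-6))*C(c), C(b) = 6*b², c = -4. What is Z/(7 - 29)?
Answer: 35/2 ≈ 17.500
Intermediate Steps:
Z = -385 (Z = 7*(9 + (4/(-6))*(6*(-4)²)) = 7*(9 + (4*(-⅙))*(6*16)) = 7*(9 - ⅔*96) = 7*(9 - 64) = 7*(-55) = -385)
Z/(7 - 29) = -385/(7 - 29) = -385/(-22) = -1/22*(-385) = 35/2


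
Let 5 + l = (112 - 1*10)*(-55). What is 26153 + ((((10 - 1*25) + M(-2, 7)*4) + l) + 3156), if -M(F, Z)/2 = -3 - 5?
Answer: 23743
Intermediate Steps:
M(F, Z) = 16 (M(F, Z) = -2*(-3 - 5) = -2*(-8) = 16)
l = -5615 (l = -5 + (112 - 1*10)*(-55) = -5 + (112 - 10)*(-55) = -5 + 102*(-55) = -5 - 5610 = -5615)
26153 + ((((10 - 1*25) + M(-2, 7)*4) + l) + 3156) = 26153 + ((((10 - 1*25) + 16*4) - 5615) + 3156) = 26153 + ((((10 - 25) + 64) - 5615) + 3156) = 26153 + (((-15 + 64) - 5615) + 3156) = 26153 + ((49 - 5615) + 3156) = 26153 + (-5566 + 3156) = 26153 - 2410 = 23743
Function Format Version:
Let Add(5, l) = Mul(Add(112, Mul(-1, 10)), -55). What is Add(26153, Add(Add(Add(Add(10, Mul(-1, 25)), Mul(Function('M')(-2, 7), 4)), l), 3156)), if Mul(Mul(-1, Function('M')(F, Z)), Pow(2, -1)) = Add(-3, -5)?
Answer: 23743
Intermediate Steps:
Function('M')(F, Z) = 16 (Function('M')(F, Z) = Mul(-2, Add(-3, -5)) = Mul(-2, -8) = 16)
l = -5615 (l = Add(-5, Mul(Add(112, Mul(-1, 10)), -55)) = Add(-5, Mul(Add(112, -10), -55)) = Add(-5, Mul(102, -55)) = Add(-5, -5610) = -5615)
Add(26153, Add(Add(Add(Add(10, Mul(-1, 25)), Mul(Function('M')(-2, 7), 4)), l), 3156)) = Add(26153, Add(Add(Add(Add(10, Mul(-1, 25)), Mul(16, 4)), -5615), 3156)) = Add(26153, Add(Add(Add(Add(10, -25), 64), -5615), 3156)) = Add(26153, Add(Add(Add(-15, 64), -5615), 3156)) = Add(26153, Add(Add(49, -5615), 3156)) = Add(26153, Add(-5566, 3156)) = Add(26153, -2410) = 23743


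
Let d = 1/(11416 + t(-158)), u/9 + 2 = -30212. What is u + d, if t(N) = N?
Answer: -3061342907/11258 ≈ -2.7193e+5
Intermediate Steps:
u = -271926 (u = -18 + 9*(-30212) = -18 - 271908 = -271926)
d = 1/11258 (d = 1/(11416 - 158) = 1/11258 ≈ 8.8826e-5)
u + d = -271926 + 1/11258 = -3061342907/11258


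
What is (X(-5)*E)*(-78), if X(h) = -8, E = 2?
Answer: 1248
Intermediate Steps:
(X(-5)*E)*(-78) = -8*2*(-78) = -16*(-78) = 1248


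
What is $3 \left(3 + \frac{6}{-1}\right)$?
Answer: $-9$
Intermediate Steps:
$3 \left(3 + \frac{6}{-1}\right) = 3 \left(3 + 6 \left(-1\right)\right) = 3 \left(3 - 6\right) = 3 \left(-3\right) = -9$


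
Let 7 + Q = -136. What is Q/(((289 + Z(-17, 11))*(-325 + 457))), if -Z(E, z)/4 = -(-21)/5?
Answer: -65/16332 ≈ -0.0039799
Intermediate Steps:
Q = -143 (Q = -7 - 136 = -143)
Z(E, z) = -84/5 (Z(E, z) = -(-28)*(-3/5) = -(-28)*(-3*⅕) = -(-28)*(-3)/5 = -4*21/5 = -84/5)
Q/(((289 + Z(-17, 11))*(-325 + 457))) = -143*1/((-325 + 457)*(289 - 84/5)) = -143/((1361/5)*132) = -143/179652/5 = -143*5/179652 = -65/16332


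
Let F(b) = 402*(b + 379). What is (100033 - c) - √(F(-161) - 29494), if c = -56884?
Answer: 156917 - √58142 ≈ 1.5668e+5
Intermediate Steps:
F(b) = 152358 + 402*b (F(b) = 402*(379 + b) = 152358 + 402*b)
(100033 - c) - √(F(-161) - 29494) = (100033 - 1*(-56884)) - √((152358 + 402*(-161)) - 29494) = (100033 + 56884) - √((152358 - 64722) - 29494) = 156917 - √(87636 - 29494) = 156917 - √58142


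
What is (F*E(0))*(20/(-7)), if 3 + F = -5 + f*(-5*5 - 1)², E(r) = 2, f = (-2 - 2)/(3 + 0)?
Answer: 109120/21 ≈ 5196.2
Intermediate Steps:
f = -4/3 ≈ -1.3333
F = -2728/3 (F = -3 + (-5 - 4*(-5*5 - 1)²/3) = -3 + (-5 - 4*(-25 - 1)²/3) = -3 + (-5 - 4/3*(-26)²) = -3 + (-5 - 4/3*676) = -3 + (-5 - 2704/3) = -3 - 2719/3 = -2728/3 ≈ -909.33)
(F*E(0))*(20/(-7)) = (-2728/3*2)*(20/(-7)) = -109120*(-1)/(3*7) = -5456/3*(-20/7) = 109120/21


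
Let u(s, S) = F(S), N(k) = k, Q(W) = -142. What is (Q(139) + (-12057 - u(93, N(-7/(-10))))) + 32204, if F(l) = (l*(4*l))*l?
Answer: 5000907/250 ≈ 20004.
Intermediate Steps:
F(l) = 4*l**3 (F(l) = (4*l**2)*l = 4*l**3)
u(s, S) = 4*S**3
(Q(139) + (-12057 - u(93, N(-7/(-10))))) + 32204 = (-142 + (-12057 - 4*(-7/(-10))**3)) + 32204 = (-142 + (-12057 - 4*(-7*(-1/10))**3)) + 32204 = (-142 + (-12057 - 4*(7/10)**3)) + 32204 = (-142 + (-12057 - 4*343/1000)) + 32204 = (-142 + (-12057 - 1*343/250)) + 32204 = (-142 + (-12057 - 343/250)) + 32204 = (-142 - 3014593/250) + 32204 = -3050093/250 + 32204 = 5000907/250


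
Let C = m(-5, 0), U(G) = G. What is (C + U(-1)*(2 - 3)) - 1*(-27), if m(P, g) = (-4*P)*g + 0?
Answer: 28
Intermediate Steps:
m(P, g) = -4*P*g (m(P, g) = -4*P*g + 0 = -4*P*g)
C = 0 (C = -4*(-5)*0 = 0)
(C + U(-1)*(2 - 3)) - 1*(-27) = (0 - (2 - 3)) - 1*(-27) = (0 - 1*(-1)) + 27 = (0 + 1) + 27 = 1 + 27 = 28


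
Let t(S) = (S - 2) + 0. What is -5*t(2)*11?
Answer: 0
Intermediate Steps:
t(S) = -2 + S (t(S) = (-2 + S) + 0 = -2 + S)
-5*t(2)*11 = -5*(-2 + 2)*11 = -5*0*11 = 0*11 = 0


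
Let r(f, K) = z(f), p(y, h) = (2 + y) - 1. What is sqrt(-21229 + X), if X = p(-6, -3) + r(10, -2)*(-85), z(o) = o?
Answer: 2*I*sqrt(5521) ≈ 148.61*I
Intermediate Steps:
p(y, h) = 1 + y
r(f, K) = f
X = -855 (X = (1 - 6) + 10*(-85) = -5 - 850 = -855)
sqrt(-21229 + X) = sqrt(-21229 - 855) = sqrt(-22084) = 2*I*sqrt(5521)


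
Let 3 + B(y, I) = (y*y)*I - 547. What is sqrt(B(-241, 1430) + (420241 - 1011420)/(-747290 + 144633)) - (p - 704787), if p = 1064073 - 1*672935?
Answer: 313649 + sqrt(30165300952154559323)/602657 ≈ 3.2276e+5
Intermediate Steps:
B(y, I) = -550 + I*y**2 (B(y, I) = -3 + ((y*y)*I - 547) = -3 + (y**2*I - 547) = -3 + (I*y**2 - 547) = -3 + (-547 + I*y**2) = -550 + I*y**2)
p = 391138 (p = 1064073 - 672935 = 391138)
sqrt(B(-241, 1430) + (420241 - 1011420)/(-747290 + 144633)) - (p - 704787) = sqrt((-550 + 1430*(-241)**2) + (420241 - 1011420)/(-747290 + 144633)) - (391138 - 704787) = sqrt((-550 + 1430*58081) - 591179/(-602657)) - 1*(-313649) = sqrt((-550 + 83055830) - 591179*(-1/602657)) + 313649 = sqrt(83055280 + 591179/602657) + 313649 = sqrt(50053846470139/602657) + 313649 = sqrt(30165300952154559323)/602657 + 313649 = 313649 + sqrt(30165300952154559323)/602657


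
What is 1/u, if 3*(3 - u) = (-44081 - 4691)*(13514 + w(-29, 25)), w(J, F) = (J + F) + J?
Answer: 3/657495341 ≈ 4.5628e-9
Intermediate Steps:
w(J, F) = F + 2*J (w(J, F) = (F + J) + J = F + 2*J)
u = 657495341/3 (u = 3 - (-44081 - 4691)*(13514 + (25 + 2*(-29)))/3 = 3 - (-48772)*(13514 + (25 - 58))/3 = 3 - (-48772)*(13514 - 33)/3 = 3 - (-48772)*13481/3 = 3 - 1/3*(-657495332) = 3 + 657495332/3 = 657495341/3 ≈ 2.1917e+8)
1/u = 1/(657495341/3) = 3/657495341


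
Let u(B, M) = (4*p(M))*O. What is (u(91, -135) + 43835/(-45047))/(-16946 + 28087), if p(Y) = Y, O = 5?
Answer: -121670735/501868627 ≈ -0.24244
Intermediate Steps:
u(B, M) = 20*M (u(B, M) = (4*M)*5 = 20*M)
(u(91, -135) + 43835/(-45047))/(-16946 + 28087) = (20*(-135) + 43835/(-45047))/(-16946 + 28087) = (-2700 + 43835*(-1/45047))/11141 = (-2700 - 43835/45047)*(1/11141) = -121670735/45047*1/11141 = -121670735/501868627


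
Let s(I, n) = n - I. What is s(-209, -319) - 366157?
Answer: -366267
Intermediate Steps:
s(-209, -319) - 366157 = (-319 - 1*(-209)) - 366157 = (-319 + 209) - 366157 = -110 - 366157 = -366267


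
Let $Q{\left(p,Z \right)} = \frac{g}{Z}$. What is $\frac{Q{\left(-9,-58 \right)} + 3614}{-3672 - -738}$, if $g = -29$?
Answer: $- \frac{7229}{5868} \approx -1.2319$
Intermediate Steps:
$Q{\left(p,Z \right)} = - \frac{29}{Z}$
$\frac{Q{\left(-9,-58 \right)} + 3614}{-3672 - -738} = \frac{- \frac{29}{-58} + 3614}{-3672 - -738} = \frac{\left(-29\right) \left(- \frac{1}{58}\right) + 3614}{-3672 + 738} = \frac{\frac{1}{2} + 3614}{-2934} = \frac{7229}{2} \left(- \frac{1}{2934}\right) = - \frac{7229}{5868}$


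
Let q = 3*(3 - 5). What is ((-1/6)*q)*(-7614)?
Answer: -7614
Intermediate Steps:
q = -6 (q = 3*(-2) = -6)
((-1/6)*q)*(-7614) = (-1/6*(-6))*(-7614) = (-1*⅙*(-6))*(-7614) = -⅙*(-6)*(-7614) = 1*(-7614) = -7614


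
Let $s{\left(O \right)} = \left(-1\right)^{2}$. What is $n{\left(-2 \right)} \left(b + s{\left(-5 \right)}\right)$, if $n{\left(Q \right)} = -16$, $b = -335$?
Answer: $5344$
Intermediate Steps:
$s{\left(O \right)} = 1$
$n{\left(-2 \right)} \left(b + s{\left(-5 \right)}\right) = - 16 \left(-335 + 1\right) = \left(-16\right) \left(-334\right) = 5344$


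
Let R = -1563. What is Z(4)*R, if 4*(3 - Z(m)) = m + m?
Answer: -1563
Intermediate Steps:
Z(m) = 3 - m/2 (Z(m) = 3 - (m + m)/4 = 3 - m/2)
Z(4)*R = (3 - ½*4)*(-1563) = (3 - 2)*(-1563) = 1*(-1563) = -1563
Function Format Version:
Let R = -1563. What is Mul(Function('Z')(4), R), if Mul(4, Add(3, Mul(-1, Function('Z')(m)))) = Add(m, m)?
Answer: -1563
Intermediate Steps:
Function('Z')(m) = Add(3, Mul(Rational(-1, 2), m)) (Function('Z')(m) = Add(3, Mul(Rational(-1, 4), Add(m, m))) = Add(3, Mul(Rational(-1, 4), Mul(2, m))) = Add(3, Mul(Rational(-1, 2), m)))
Mul(Function('Z')(4), R) = Mul(Add(3, Mul(Rational(-1, 2), 4)), -1563) = Mul(Add(3, -2), -1563) = Mul(1, -1563) = -1563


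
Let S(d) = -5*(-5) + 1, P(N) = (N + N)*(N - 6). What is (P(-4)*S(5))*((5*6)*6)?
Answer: 374400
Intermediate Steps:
P(N) = 2*N*(-6 + N) (P(N) = (2*N)*(-6 + N) = 2*N*(-6 + N))
S(d) = 26 (S(d) = 25 + 1 = 26)
(P(-4)*S(5))*((5*6)*6) = ((2*(-4)*(-6 - 4))*26)*((5*6)*6) = ((2*(-4)*(-10))*26)*(30*6) = (80*26)*180 = 2080*180 = 374400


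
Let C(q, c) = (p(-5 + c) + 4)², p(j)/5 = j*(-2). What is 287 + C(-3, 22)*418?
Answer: 11518695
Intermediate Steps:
p(j) = -10*j (p(j) = 5*(j*(-2)) = 5*(-2*j) = -10*j)
C(q, c) = (54 - 10*c)² (C(q, c) = (-10*(-5 + c) + 4)² = ((50 - 10*c) + 4)² = (54 - 10*c)²)
287 + C(-3, 22)*418 = 287 + (4*(-27 + 5*22)²)*418 = 287 + (4*(-27 + 110)²)*418 = 287 + (4*83²)*418 = 287 + (4*6889)*418 = 287 + 27556*418 = 287 + 11518408 = 11518695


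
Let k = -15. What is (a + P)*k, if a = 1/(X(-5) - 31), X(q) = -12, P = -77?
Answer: 49680/43 ≈ 1155.3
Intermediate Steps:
a = -1/43 (a = 1/(-12 - 31) = 1/(-43) = -1/43 ≈ -0.023256)
(a + P)*k = (-1/43 - 77)*(-15) = -3312/43*(-15) = 49680/43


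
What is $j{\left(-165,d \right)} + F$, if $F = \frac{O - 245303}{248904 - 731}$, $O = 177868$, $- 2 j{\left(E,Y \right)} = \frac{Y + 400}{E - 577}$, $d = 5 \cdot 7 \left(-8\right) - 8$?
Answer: $- \frac{2581363}{13153169} \approx -0.19625$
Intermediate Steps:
$d = -288$ ($d = 35 \left(-8\right) - 8 = -280 - 8 = -288$)
$j{\left(E,Y \right)} = - \frac{400 + Y}{2 \left(-577 + E\right)}$ ($j{\left(E,Y \right)} = - \frac{\left(Y + 400\right) \frac{1}{E - 577}}{2} = - \frac{\left(400 + Y\right) \frac{1}{-577 + E}}{2} = - \frac{\frac{1}{-577 + E} \left(400 + Y\right)}{2} = - \frac{400 + Y}{2 \left(-577 + E\right)}$)
$F = - \frac{67435}{248173}$ ($F = \frac{177868 - 245303}{248904 - 731} = - \frac{67435}{248173} \approx -0.27173$)
$j{\left(-165,d \right)} + F = \frac{-400 - -288}{2 \left(-577 - 165\right)} - \frac{67435}{248173} = \frac{-400 + 288}{2 \left(-742\right)} - \frac{67435}{248173} = \frac{1}{2} \left(- \frac{1}{742}\right) \left(-112\right) - \frac{67435}{248173} = \frac{4}{53} - \frac{67435}{248173} = - \frac{2581363}{13153169}$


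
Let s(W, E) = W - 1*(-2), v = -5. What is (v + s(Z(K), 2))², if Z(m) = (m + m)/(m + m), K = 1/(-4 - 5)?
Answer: 4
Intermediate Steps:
K = -⅑ (K = 1/(-9) = -⅑ ≈ -0.11111)
Z(m) = 1 (Z(m) = (2*m)/((2*m)) = (2*m)*(1/(2*m)) = 1)
s(W, E) = 2 + W (s(W, E) = W + 2 = 2 + W)
(v + s(Z(K), 2))² = (-5 + (2 + 1))² = (-5 + 3)² = (-2)² = 4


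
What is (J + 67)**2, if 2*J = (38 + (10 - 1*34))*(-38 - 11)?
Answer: 76176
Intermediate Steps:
J = -343 (J = ((38 + (10 - 1*34))*(-38 - 11))/2 = ((38 + (10 - 34))*(-49))/2 = ((38 - 24)*(-49))/2 = (14*(-49))/2 = (1/2)*(-686) = -343)
(J + 67)**2 = (-343 + 67)**2 = (-276)**2 = 76176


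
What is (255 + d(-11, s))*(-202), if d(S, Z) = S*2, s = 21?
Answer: -47066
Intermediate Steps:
d(S, Z) = 2*S
(255 + d(-11, s))*(-202) = (255 + 2*(-11))*(-202) = (255 - 22)*(-202) = 233*(-202) = -47066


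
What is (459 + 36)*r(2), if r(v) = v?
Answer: 990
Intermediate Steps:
(459 + 36)*r(2) = (459 + 36)*2 = 495*2 = 990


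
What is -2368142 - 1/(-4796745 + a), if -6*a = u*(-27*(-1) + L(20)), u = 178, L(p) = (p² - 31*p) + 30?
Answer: -34043765257373/14375728 ≈ -2.3681e+6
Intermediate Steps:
L(p) = 30 + p² - 31*p
a = 14507/3 (a = -89*(-27*(-1) + (30 + 20² - 31*20))/3 = -89*(27 + (30 + 400 - 620))/3 = -89*(27 - 190)/3 = -89*(-163)/3 = -⅙*(-29014) = 14507/3 ≈ 4835.7)
-2368142 - 1/(-4796745 + a) = -2368142 - 1/(-4796745 + 14507/3) = -2368142 - 1/(-14375728/3) = -2368142 - 1*(-3/14375728) = -2368142 + 3/14375728 = -34043765257373/14375728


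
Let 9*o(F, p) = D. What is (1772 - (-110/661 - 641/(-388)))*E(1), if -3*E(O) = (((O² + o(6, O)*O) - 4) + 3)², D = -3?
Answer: -454080275/6924636 ≈ -65.575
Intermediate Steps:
o(F, p) = -⅓ (o(F, p) = (⅑)*(-3) = -⅓)
E(O) = -(-1 + O² - O/3)²/3 (E(O) = -(((O² - O/3) - 4) + 3)²/3 = -((-4 + O² - O/3) + 3)²/3 = -(-1 + O² - O/3)²/3)
(1772 - (-110/661 - 641/(-388)))*E(1) = (1772 - (-110/661 - 641/(-388)))*(-(3 + 1 - 3*1²)²/27) = (1772 - (-110*1/661 - 641*(-1/388)))*(-(3 + 1 - 3*1)²/27) = (1772 - (-110/661 + 641/388))*(-(3 + 1 - 3)²/27) = (1772 - 1*381021/256468)*(-1/27*1²) = (1772 - 381021/256468)*(-1/27*1) = (454080275/256468)*(-1/27) = -454080275/6924636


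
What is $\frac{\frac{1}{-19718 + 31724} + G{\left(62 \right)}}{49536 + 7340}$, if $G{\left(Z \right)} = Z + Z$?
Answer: $\frac{1488745}{682853256} \approx 0.0021802$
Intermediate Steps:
$G{\left(Z \right)} = 2 Z$
$\frac{\frac{1}{-19718 + 31724} + G{\left(62 \right)}}{49536 + 7340} = \frac{\frac{1}{-19718 + 31724} + 2 \cdot 62}{49536 + 7340} = \frac{\frac{1}{12006} + 124}{56876} = \left(\frac{1}{12006} + 124\right) \frac{1}{56876} = \frac{1488745}{12006} \cdot \frac{1}{56876} = \frac{1488745}{682853256}$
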